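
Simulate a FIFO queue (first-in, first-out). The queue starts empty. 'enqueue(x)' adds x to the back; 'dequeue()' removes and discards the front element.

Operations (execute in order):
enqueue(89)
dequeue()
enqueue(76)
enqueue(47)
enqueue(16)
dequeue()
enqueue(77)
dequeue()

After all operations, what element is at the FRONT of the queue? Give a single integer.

Answer: 16

Derivation:
enqueue(89): queue = [89]
dequeue(): queue = []
enqueue(76): queue = [76]
enqueue(47): queue = [76, 47]
enqueue(16): queue = [76, 47, 16]
dequeue(): queue = [47, 16]
enqueue(77): queue = [47, 16, 77]
dequeue(): queue = [16, 77]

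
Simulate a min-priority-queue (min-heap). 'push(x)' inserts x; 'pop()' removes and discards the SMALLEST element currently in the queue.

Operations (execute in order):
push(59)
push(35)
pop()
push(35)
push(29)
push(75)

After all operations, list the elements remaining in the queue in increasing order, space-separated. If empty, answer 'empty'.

Answer: 29 35 59 75

Derivation:
push(59): heap contents = [59]
push(35): heap contents = [35, 59]
pop() → 35: heap contents = [59]
push(35): heap contents = [35, 59]
push(29): heap contents = [29, 35, 59]
push(75): heap contents = [29, 35, 59, 75]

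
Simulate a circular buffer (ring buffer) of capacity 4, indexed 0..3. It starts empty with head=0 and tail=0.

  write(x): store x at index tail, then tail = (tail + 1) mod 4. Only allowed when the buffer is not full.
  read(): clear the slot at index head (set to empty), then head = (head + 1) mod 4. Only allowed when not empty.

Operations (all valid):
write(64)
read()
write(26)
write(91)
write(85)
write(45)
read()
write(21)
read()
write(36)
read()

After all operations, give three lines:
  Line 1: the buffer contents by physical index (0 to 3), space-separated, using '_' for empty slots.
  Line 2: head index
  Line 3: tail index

write(64): buf=[64 _ _ _], head=0, tail=1, size=1
read(): buf=[_ _ _ _], head=1, tail=1, size=0
write(26): buf=[_ 26 _ _], head=1, tail=2, size=1
write(91): buf=[_ 26 91 _], head=1, tail=3, size=2
write(85): buf=[_ 26 91 85], head=1, tail=0, size=3
write(45): buf=[45 26 91 85], head=1, tail=1, size=4
read(): buf=[45 _ 91 85], head=2, tail=1, size=3
write(21): buf=[45 21 91 85], head=2, tail=2, size=4
read(): buf=[45 21 _ 85], head=3, tail=2, size=3
write(36): buf=[45 21 36 85], head=3, tail=3, size=4
read(): buf=[45 21 36 _], head=0, tail=3, size=3

Answer: 45 21 36 _
0
3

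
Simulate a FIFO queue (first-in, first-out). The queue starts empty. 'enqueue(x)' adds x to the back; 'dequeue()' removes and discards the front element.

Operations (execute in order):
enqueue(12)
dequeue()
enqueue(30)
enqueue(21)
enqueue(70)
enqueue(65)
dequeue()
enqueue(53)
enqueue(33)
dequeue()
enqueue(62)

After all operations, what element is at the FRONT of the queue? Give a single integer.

Answer: 70

Derivation:
enqueue(12): queue = [12]
dequeue(): queue = []
enqueue(30): queue = [30]
enqueue(21): queue = [30, 21]
enqueue(70): queue = [30, 21, 70]
enqueue(65): queue = [30, 21, 70, 65]
dequeue(): queue = [21, 70, 65]
enqueue(53): queue = [21, 70, 65, 53]
enqueue(33): queue = [21, 70, 65, 53, 33]
dequeue(): queue = [70, 65, 53, 33]
enqueue(62): queue = [70, 65, 53, 33, 62]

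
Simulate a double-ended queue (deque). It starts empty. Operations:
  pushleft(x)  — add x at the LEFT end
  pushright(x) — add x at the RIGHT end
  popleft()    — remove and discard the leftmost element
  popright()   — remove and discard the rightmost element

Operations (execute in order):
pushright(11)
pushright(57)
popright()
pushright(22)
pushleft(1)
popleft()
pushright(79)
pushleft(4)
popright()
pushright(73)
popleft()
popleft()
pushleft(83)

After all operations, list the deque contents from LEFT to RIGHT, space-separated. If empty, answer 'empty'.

pushright(11): [11]
pushright(57): [11, 57]
popright(): [11]
pushright(22): [11, 22]
pushleft(1): [1, 11, 22]
popleft(): [11, 22]
pushright(79): [11, 22, 79]
pushleft(4): [4, 11, 22, 79]
popright(): [4, 11, 22]
pushright(73): [4, 11, 22, 73]
popleft(): [11, 22, 73]
popleft(): [22, 73]
pushleft(83): [83, 22, 73]

Answer: 83 22 73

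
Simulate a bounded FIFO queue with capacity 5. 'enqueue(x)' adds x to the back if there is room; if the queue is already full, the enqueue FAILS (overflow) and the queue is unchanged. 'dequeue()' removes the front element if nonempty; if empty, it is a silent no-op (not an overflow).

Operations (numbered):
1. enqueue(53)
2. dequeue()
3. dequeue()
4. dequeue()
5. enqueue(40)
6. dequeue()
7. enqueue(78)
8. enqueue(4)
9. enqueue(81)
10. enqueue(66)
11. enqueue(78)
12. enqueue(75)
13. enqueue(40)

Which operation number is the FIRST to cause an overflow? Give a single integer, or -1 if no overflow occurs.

1. enqueue(53): size=1
2. dequeue(): size=0
3. dequeue(): empty, no-op, size=0
4. dequeue(): empty, no-op, size=0
5. enqueue(40): size=1
6. dequeue(): size=0
7. enqueue(78): size=1
8. enqueue(4): size=2
9. enqueue(81): size=3
10. enqueue(66): size=4
11. enqueue(78): size=5
12. enqueue(75): size=5=cap → OVERFLOW (fail)
13. enqueue(40): size=5=cap → OVERFLOW (fail)

Answer: 12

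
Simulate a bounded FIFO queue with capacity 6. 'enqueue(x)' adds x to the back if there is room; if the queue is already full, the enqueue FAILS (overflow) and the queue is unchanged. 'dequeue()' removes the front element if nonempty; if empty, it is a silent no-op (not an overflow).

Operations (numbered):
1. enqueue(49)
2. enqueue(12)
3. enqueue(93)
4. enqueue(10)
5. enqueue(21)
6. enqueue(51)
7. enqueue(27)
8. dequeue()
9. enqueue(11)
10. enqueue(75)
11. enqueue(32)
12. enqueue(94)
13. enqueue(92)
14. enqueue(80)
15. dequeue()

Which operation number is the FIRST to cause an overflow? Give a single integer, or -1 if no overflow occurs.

Answer: 7

Derivation:
1. enqueue(49): size=1
2. enqueue(12): size=2
3. enqueue(93): size=3
4. enqueue(10): size=4
5. enqueue(21): size=5
6. enqueue(51): size=6
7. enqueue(27): size=6=cap → OVERFLOW (fail)
8. dequeue(): size=5
9. enqueue(11): size=6
10. enqueue(75): size=6=cap → OVERFLOW (fail)
11. enqueue(32): size=6=cap → OVERFLOW (fail)
12. enqueue(94): size=6=cap → OVERFLOW (fail)
13. enqueue(92): size=6=cap → OVERFLOW (fail)
14. enqueue(80): size=6=cap → OVERFLOW (fail)
15. dequeue(): size=5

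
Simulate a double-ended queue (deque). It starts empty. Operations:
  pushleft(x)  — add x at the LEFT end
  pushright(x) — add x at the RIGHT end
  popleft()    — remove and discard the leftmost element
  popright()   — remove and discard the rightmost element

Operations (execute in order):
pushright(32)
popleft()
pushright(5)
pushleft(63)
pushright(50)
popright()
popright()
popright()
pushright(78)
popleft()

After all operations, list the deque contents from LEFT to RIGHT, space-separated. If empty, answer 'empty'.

Answer: empty

Derivation:
pushright(32): [32]
popleft(): []
pushright(5): [5]
pushleft(63): [63, 5]
pushright(50): [63, 5, 50]
popright(): [63, 5]
popright(): [63]
popright(): []
pushright(78): [78]
popleft(): []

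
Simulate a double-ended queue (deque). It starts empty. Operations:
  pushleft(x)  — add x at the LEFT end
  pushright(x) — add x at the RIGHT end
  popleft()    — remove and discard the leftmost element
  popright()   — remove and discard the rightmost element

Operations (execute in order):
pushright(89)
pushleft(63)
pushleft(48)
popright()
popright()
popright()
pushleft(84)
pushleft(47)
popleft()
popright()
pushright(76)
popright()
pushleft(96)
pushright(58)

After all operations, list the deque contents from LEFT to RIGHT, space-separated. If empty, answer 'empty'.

pushright(89): [89]
pushleft(63): [63, 89]
pushleft(48): [48, 63, 89]
popright(): [48, 63]
popright(): [48]
popright(): []
pushleft(84): [84]
pushleft(47): [47, 84]
popleft(): [84]
popright(): []
pushright(76): [76]
popright(): []
pushleft(96): [96]
pushright(58): [96, 58]

Answer: 96 58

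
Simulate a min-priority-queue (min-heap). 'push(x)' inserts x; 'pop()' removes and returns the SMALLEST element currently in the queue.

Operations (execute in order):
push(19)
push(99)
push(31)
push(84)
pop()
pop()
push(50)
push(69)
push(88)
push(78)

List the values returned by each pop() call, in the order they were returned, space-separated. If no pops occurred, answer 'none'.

Answer: 19 31

Derivation:
push(19): heap contents = [19]
push(99): heap contents = [19, 99]
push(31): heap contents = [19, 31, 99]
push(84): heap contents = [19, 31, 84, 99]
pop() → 19: heap contents = [31, 84, 99]
pop() → 31: heap contents = [84, 99]
push(50): heap contents = [50, 84, 99]
push(69): heap contents = [50, 69, 84, 99]
push(88): heap contents = [50, 69, 84, 88, 99]
push(78): heap contents = [50, 69, 78, 84, 88, 99]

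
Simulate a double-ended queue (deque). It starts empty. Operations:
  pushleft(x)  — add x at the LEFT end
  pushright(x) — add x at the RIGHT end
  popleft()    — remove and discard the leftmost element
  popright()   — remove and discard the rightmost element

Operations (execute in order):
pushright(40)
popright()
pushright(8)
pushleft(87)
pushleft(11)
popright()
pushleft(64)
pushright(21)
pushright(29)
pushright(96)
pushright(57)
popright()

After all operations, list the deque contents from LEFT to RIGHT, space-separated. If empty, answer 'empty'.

Answer: 64 11 87 21 29 96

Derivation:
pushright(40): [40]
popright(): []
pushright(8): [8]
pushleft(87): [87, 8]
pushleft(11): [11, 87, 8]
popright(): [11, 87]
pushleft(64): [64, 11, 87]
pushright(21): [64, 11, 87, 21]
pushright(29): [64, 11, 87, 21, 29]
pushright(96): [64, 11, 87, 21, 29, 96]
pushright(57): [64, 11, 87, 21, 29, 96, 57]
popright(): [64, 11, 87, 21, 29, 96]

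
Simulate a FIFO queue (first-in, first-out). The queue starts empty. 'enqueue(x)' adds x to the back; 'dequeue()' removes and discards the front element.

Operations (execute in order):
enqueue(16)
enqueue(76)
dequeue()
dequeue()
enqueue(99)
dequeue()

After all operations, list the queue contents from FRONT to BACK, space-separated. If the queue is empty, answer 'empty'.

Answer: empty

Derivation:
enqueue(16): [16]
enqueue(76): [16, 76]
dequeue(): [76]
dequeue(): []
enqueue(99): [99]
dequeue(): []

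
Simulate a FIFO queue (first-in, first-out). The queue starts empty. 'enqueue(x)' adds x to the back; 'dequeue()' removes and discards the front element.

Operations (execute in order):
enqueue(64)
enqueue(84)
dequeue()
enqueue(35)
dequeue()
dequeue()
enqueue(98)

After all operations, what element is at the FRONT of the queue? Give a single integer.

enqueue(64): queue = [64]
enqueue(84): queue = [64, 84]
dequeue(): queue = [84]
enqueue(35): queue = [84, 35]
dequeue(): queue = [35]
dequeue(): queue = []
enqueue(98): queue = [98]

Answer: 98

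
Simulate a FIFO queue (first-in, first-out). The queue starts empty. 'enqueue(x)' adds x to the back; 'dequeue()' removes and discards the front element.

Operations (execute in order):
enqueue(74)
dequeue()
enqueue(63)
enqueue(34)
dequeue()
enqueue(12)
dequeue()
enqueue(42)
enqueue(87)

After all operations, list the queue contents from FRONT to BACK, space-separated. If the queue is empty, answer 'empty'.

enqueue(74): [74]
dequeue(): []
enqueue(63): [63]
enqueue(34): [63, 34]
dequeue(): [34]
enqueue(12): [34, 12]
dequeue(): [12]
enqueue(42): [12, 42]
enqueue(87): [12, 42, 87]

Answer: 12 42 87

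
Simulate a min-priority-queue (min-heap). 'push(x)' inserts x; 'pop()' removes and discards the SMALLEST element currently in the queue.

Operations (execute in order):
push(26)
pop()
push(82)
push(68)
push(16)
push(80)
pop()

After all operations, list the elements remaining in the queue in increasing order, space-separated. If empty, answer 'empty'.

push(26): heap contents = [26]
pop() → 26: heap contents = []
push(82): heap contents = [82]
push(68): heap contents = [68, 82]
push(16): heap contents = [16, 68, 82]
push(80): heap contents = [16, 68, 80, 82]
pop() → 16: heap contents = [68, 80, 82]

Answer: 68 80 82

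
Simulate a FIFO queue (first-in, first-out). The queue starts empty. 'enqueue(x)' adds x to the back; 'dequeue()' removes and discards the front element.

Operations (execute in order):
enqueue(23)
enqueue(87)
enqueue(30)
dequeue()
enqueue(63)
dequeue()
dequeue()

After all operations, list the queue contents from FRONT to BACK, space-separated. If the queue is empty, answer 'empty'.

enqueue(23): [23]
enqueue(87): [23, 87]
enqueue(30): [23, 87, 30]
dequeue(): [87, 30]
enqueue(63): [87, 30, 63]
dequeue(): [30, 63]
dequeue(): [63]

Answer: 63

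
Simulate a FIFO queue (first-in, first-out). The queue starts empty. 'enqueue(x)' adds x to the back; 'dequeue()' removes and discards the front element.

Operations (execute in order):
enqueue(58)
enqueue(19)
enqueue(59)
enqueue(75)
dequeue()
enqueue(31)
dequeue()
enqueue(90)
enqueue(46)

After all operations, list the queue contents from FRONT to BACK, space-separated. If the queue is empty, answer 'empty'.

enqueue(58): [58]
enqueue(19): [58, 19]
enqueue(59): [58, 19, 59]
enqueue(75): [58, 19, 59, 75]
dequeue(): [19, 59, 75]
enqueue(31): [19, 59, 75, 31]
dequeue(): [59, 75, 31]
enqueue(90): [59, 75, 31, 90]
enqueue(46): [59, 75, 31, 90, 46]

Answer: 59 75 31 90 46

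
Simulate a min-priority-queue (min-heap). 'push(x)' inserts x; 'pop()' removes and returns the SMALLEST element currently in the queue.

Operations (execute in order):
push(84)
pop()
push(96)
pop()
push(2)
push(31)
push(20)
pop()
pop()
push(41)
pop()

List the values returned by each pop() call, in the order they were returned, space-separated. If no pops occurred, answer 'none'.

push(84): heap contents = [84]
pop() → 84: heap contents = []
push(96): heap contents = [96]
pop() → 96: heap contents = []
push(2): heap contents = [2]
push(31): heap contents = [2, 31]
push(20): heap contents = [2, 20, 31]
pop() → 2: heap contents = [20, 31]
pop() → 20: heap contents = [31]
push(41): heap contents = [31, 41]
pop() → 31: heap contents = [41]

Answer: 84 96 2 20 31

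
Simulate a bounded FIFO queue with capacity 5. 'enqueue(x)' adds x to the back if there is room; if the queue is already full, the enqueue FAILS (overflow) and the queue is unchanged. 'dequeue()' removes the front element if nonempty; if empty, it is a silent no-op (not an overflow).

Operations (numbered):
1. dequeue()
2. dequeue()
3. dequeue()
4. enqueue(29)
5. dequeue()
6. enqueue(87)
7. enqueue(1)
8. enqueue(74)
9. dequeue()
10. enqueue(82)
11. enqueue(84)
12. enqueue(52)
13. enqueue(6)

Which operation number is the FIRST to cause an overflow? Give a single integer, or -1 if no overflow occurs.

1. dequeue(): empty, no-op, size=0
2. dequeue(): empty, no-op, size=0
3. dequeue(): empty, no-op, size=0
4. enqueue(29): size=1
5. dequeue(): size=0
6. enqueue(87): size=1
7. enqueue(1): size=2
8. enqueue(74): size=3
9. dequeue(): size=2
10. enqueue(82): size=3
11. enqueue(84): size=4
12. enqueue(52): size=5
13. enqueue(6): size=5=cap → OVERFLOW (fail)

Answer: 13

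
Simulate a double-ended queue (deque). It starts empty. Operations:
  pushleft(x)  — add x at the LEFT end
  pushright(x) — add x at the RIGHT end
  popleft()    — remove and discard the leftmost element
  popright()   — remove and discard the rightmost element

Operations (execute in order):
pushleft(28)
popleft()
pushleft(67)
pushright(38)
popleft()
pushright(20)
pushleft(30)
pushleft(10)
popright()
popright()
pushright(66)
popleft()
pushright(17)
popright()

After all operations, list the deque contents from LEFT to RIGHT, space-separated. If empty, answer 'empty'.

pushleft(28): [28]
popleft(): []
pushleft(67): [67]
pushright(38): [67, 38]
popleft(): [38]
pushright(20): [38, 20]
pushleft(30): [30, 38, 20]
pushleft(10): [10, 30, 38, 20]
popright(): [10, 30, 38]
popright(): [10, 30]
pushright(66): [10, 30, 66]
popleft(): [30, 66]
pushright(17): [30, 66, 17]
popright(): [30, 66]

Answer: 30 66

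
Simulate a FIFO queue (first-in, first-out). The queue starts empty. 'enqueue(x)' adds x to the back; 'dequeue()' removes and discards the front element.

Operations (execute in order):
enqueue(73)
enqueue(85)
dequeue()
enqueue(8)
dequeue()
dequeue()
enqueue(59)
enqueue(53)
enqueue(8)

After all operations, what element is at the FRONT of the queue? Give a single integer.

enqueue(73): queue = [73]
enqueue(85): queue = [73, 85]
dequeue(): queue = [85]
enqueue(8): queue = [85, 8]
dequeue(): queue = [8]
dequeue(): queue = []
enqueue(59): queue = [59]
enqueue(53): queue = [59, 53]
enqueue(8): queue = [59, 53, 8]

Answer: 59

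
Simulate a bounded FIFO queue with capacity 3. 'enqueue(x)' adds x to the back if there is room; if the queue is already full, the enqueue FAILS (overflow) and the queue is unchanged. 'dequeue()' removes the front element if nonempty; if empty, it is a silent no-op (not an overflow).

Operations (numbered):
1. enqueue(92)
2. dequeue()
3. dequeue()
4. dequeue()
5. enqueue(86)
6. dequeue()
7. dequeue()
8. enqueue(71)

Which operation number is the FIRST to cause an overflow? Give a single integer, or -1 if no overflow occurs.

Answer: -1

Derivation:
1. enqueue(92): size=1
2. dequeue(): size=0
3. dequeue(): empty, no-op, size=0
4. dequeue(): empty, no-op, size=0
5. enqueue(86): size=1
6. dequeue(): size=0
7. dequeue(): empty, no-op, size=0
8. enqueue(71): size=1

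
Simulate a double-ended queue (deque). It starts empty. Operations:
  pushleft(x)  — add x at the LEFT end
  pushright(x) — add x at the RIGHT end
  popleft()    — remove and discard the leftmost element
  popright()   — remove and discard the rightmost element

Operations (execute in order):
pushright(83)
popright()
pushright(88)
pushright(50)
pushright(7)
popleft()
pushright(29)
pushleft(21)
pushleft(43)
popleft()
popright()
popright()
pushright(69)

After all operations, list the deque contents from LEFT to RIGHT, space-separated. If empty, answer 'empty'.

Answer: 21 50 69

Derivation:
pushright(83): [83]
popright(): []
pushright(88): [88]
pushright(50): [88, 50]
pushright(7): [88, 50, 7]
popleft(): [50, 7]
pushright(29): [50, 7, 29]
pushleft(21): [21, 50, 7, 29]
pushleft(43): [43, 21, 50, 7, 29]
popleft(): [21, 50, 7, 29]
popright(): [21, 50, 7]
popright(): [21, 50]
pushright(69): [21, 50, 69]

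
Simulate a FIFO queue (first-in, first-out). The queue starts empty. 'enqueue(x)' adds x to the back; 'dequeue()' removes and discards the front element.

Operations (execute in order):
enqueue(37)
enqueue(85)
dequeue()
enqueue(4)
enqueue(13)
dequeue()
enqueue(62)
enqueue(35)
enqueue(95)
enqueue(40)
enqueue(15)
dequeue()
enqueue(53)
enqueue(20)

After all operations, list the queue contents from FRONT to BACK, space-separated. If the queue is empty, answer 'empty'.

enqueue(37): [37]
enqueue(85): [37, 85]
dequeue(): [85]
enqueue(4): [85, 4]
enqueue(13): [85, 4, 13]
dequeue(): [4, 13]
enqueue(62): [4, 13, 62]
enqueue(35): [4, 13, 62, 35]
enqueue(95): [4, 13, 62, 35, 95]
enqueue(40): [4, 13, 62, 35, 95, 40]
enqueue(15): [4, 13, 62, 35, 95, 40, 15]
dequeue(): [13, 62, 35, 95, 40, 15]
enqueue(53): [13, 62, 35, 95, 40, 15, 53]
enqueue(20): [13, 62, 35, 95, 40, 15, 53, 20]

Answer: 13 62 35 95 40 15 53 20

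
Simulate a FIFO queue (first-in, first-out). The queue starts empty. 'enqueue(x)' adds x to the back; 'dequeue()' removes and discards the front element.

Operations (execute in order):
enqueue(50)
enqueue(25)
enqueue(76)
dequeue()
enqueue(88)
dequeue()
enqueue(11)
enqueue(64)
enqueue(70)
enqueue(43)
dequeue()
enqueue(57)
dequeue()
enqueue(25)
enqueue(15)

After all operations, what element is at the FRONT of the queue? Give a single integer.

enqueue(50): queue = [50]
enqueue(25): queue = [50, 25]
enqueue(76): queue = [50, 25, 76]
dequeue(): queue = [25, 76]
enqueue(88): queue = [25, 76, 88]
dequeue(): queue = [76, 88]
enqueue(11): queue = [76, 88, 11]
enqueue(64): queue = [76, 88, 11, 64]
enqueue(70): queue = [76, 88, 11, 64, 70]
enqueue(43): queue = [76, 88, 11, 64, 70, 43]
dequeue(): queue = [88, 11, 64, 70, 43]
enqueue(57): queue = [88, 11, 64, 70, 43, 57]
dequeue(): queue = [11, 64, 70, 43, 57]
enqueue(25): queue = [11, 64, 70, 43, 57, 25]
enqueue(15): queue = [11, 64, 70, 43, 57, 25, 15]

Answer: 11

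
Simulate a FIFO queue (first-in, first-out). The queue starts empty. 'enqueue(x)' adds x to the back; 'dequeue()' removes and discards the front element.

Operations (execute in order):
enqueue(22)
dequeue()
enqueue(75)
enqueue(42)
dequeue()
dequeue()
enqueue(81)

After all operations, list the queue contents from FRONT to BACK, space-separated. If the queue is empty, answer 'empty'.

Answer: 81

Derivation:
enqueue(22): [22]
dequeue(): []
enqueue(75): [75]
enqueue(42): [75, 42]
dequeue(): [42]
dequeue(): []
enqueue(81): [81]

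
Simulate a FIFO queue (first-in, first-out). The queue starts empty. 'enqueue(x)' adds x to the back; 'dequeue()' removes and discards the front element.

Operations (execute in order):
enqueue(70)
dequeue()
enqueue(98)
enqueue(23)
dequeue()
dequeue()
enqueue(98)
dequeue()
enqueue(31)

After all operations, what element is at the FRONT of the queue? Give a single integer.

enqueue(70): queue = [70]
dequeue(): queue = []
enqueue(98): queue = [98]
enqueue(23): queue = [98, 23]
dequeue(): queue = [23]
dequeue(): queue = []
enqueue(98): queue = [98]
dequeue(): queue = []
enqueue(31): queue = [31]

Answer: 31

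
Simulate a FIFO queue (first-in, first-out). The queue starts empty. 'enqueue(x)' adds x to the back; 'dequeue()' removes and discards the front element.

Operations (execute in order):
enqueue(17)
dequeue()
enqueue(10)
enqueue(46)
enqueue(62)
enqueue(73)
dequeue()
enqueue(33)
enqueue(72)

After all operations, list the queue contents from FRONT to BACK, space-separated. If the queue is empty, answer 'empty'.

Answer: 46 62 73 33 72

Derivation:
enqueue(17): [17]
dequeue(): []
enqueue(10): [10]
enqueue(46): [10, 46]
enqueue(62): [10, 46, 62]
enqueue(73): [10, 46, 62, 73]
dequeue(): [46, 62, 73]
enqueue(33): [46, 62, 73, 33]
enqueue(72): [46, 62, 73, 33, 72]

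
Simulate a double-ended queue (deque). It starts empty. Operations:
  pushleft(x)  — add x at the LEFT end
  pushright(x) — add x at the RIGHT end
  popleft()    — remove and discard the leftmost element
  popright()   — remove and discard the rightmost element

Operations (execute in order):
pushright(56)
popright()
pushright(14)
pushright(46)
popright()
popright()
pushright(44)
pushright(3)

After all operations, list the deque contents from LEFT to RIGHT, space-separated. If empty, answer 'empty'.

Answer: 44 3

Derivation:
pushright(56): [56]
popright(): []
pushright(14): [14]
pushright(46): [14, 46]
popright(): [14]
popright(): []
pushright(44): [44]
pushright(3): [44, 3]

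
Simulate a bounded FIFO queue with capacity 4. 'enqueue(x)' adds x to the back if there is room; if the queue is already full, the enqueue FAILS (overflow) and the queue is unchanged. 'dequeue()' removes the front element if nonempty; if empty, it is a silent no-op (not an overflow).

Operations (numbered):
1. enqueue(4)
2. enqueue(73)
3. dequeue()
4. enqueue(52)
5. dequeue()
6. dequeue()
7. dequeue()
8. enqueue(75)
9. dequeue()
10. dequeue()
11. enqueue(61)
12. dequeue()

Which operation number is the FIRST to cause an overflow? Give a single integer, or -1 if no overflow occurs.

1. enqueue(4): size=1
2. enqueue(73): size=2
3. dequeue(): size=1
4. enqueue(52): size=2
5. dequeue(): size=1
6. dequeue(): size=0
7. dequeue(): empty, no-op, size=0
8. enqueue(75): size=1
9. dequeue(): size=0
10. dequeue(): empty, no-op, size=0
11. enqueue(61): size=1
12. dequeue(): size=0

Answer: -1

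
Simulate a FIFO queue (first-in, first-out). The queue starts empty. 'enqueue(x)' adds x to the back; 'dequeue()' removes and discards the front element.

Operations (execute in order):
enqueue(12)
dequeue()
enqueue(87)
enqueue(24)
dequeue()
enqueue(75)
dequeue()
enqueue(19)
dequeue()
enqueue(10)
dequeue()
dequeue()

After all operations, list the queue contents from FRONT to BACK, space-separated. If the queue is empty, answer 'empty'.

enqueue(12): [12]
dequeue(): []
enqueue(87): [87]
enqueue(24): [87, 24]
dequeue(): [24]
enqueue(75): [24, 75]
dequeue(): [75]
enqueue(19): [75, 19]
dequeue(): [19]
enqueue(10): [19, 10]
dequeue(): [10]
dequeue(): []

Answer: empty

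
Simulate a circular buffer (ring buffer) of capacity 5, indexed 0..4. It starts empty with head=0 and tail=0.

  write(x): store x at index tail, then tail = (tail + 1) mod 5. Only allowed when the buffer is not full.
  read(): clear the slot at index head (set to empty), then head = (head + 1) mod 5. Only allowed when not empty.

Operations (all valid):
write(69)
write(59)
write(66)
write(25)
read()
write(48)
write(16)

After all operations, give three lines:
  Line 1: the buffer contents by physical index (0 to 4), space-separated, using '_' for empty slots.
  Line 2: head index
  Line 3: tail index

Answer: 16 59 66 25 48
1
1

Derivation:
write(69): buf=[69 _ _ _ _], head=0, tail=1, size=1
write(59): buf=[69 59 _ _ _], head=0, tail=2, size=2
write(66): buf=[69 59 66 _ _], head=0, tail=3, size=3
write(25): buf=[69 59 66 25 _], head=0, tail=4, size=4
read(): buf=[_ 59 66 25 _], head=1, tail=4, size=3
write(48): buf=[_ 59 66 25 48], head=1, tail=0, size=4
write(16): buf=[16 59 66 25 48], head=1, tail=1, size=5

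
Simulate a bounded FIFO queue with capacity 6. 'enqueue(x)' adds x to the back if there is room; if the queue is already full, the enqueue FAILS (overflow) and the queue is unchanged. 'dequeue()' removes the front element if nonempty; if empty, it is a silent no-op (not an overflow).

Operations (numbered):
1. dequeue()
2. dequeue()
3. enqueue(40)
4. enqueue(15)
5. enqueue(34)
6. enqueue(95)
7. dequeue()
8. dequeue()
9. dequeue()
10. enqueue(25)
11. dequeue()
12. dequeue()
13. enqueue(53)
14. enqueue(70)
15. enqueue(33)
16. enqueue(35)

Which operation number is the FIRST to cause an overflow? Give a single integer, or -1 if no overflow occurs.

1. dequeue(): empty, no-op, size=0
2. dequeue(): empty, no-op, size=0
3. enqueue(40): size=1
4. enqueue(15): size=2
5. enqueue(34): size=3
6. enqueue(95): size=4
7. dequeue(): size=3
8. dequeue(): size=2
9. dequeue(): size=1
10. enqueue(25): size=2
11. dequeue(): size=1
12. dequeue(): size=0
13. enqueue(53): size=1
14. enqueue(70): size=2
15. enqueue(33): size=3
16. enqueue(35): size=4

Answer: -1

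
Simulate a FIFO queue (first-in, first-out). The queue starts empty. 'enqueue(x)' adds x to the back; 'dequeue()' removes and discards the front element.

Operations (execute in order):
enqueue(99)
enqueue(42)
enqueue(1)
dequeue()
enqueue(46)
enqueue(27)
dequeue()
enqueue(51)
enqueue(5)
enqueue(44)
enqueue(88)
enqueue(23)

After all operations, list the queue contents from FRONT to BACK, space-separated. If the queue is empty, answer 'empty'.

enqueue(99): [99]
enqueue(42): [99, 42]
enqueue(1): [99, 42, 1]
dequeue(): [42, 1]
enqueue(46): [42, 1, 46]
enqueue(27): [42, 1, 46, 27]
dequeue(): [1, 46, 27]
enqueue(51): [1, 46, 27, 51]
enqueue(5): [1, 46, 27, 51, 5]
enqueue(44): [1, 46, 27, 51, 5, 44]
enqueue(88): [1, 46, 27, 51, 5, 44, 88]
enqueue(23): [1, 46, 27, 51, 5, 44, 88, 23]

Answer: 1 46 27 51 5 44 88 23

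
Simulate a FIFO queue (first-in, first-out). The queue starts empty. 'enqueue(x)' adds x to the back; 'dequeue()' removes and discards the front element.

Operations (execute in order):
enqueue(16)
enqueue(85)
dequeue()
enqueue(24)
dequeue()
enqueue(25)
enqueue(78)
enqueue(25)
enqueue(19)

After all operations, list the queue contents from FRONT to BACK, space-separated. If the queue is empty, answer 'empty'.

Answer: 24 25 78 25 19

Derivation:
enqueue(16): [16]
enqueue(85): [16, 85]
dequeue(): [85]
enqueue(24): [85, 24]
dequeue(): [24]
enqueue(25): [24, 25]
enqueue(78): [24, 25, 78]
enqueue(25): [24, 25, 78, 25]
enqueue(19): [24, 25, 78, 25, 19]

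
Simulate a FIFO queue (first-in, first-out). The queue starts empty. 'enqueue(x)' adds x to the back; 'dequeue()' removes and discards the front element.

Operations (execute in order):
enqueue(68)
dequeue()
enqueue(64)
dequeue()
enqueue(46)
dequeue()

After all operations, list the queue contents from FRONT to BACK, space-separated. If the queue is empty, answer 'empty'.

Answer: empty

Derivation:
enqueue(68): [68]
dequeue(): []
enqueue(64): [64]
dequeue(): []
enqueue(46): [46]
dequeue(): []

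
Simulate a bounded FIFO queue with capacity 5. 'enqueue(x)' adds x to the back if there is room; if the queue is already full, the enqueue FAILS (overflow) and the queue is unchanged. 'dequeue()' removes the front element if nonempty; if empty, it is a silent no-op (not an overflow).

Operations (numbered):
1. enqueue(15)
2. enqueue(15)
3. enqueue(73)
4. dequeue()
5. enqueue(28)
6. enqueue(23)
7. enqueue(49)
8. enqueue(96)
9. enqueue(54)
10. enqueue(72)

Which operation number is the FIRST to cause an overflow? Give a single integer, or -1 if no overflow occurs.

1. enqueue(15): size=1
2. enqueue(15): size=2
3. enqueue(73): size=3
4. dequeue(): size=2
5. enqueue(28): size=3
6. enqueue(23): size=4
7. enqueue(49): size=5
8. enqueue(96): size=5=cap → OVERFLOW (fail)
9. enqueue(54): size=5=cap → OVERFLOW (fail)
10. enqueue(72): size=5=cap → OVERFLOW (fail)

Answer: 8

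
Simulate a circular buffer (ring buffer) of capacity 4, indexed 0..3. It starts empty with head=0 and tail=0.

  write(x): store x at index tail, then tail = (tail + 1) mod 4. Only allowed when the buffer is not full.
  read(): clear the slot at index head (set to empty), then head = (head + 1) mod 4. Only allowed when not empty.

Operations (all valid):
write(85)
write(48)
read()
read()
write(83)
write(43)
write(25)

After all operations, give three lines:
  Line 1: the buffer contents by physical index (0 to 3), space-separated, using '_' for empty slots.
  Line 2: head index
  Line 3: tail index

Answer: 25 _ 83 43
2
1

Derivation:
write(85): buf=[85 _ _ _], head=0, tail=1, size=1
write(48): buf=[85 48 _ _], head=0, tail=2, size=2
read(): buf=[_ 48 _ _], head=1, tail=2, size=1
read(): buf=[_ _ _ _], head=2, tail=2, size=0
write(83): buf=[_ _ 83 _], head=2, tail=3, size=1
write(43): buf=[_ _ 83 43], head=2, tail=0, size=2
write(25): buf=[25 _ 83 43], head=2, tail=1, size=3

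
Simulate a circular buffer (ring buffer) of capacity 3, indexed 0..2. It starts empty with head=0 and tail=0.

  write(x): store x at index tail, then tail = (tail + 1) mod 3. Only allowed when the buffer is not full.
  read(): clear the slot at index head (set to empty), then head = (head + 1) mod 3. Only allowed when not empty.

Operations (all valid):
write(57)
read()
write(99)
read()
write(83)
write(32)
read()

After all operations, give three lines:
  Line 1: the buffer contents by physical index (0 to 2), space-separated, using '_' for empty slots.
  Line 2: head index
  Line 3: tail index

Answer: 32 _ _
0
1

Derivation:
write(57): buf=[57 _ _], head=0, tail=1, size=1
read(): buf=[_ _ _], head=1, tail=1, size=0
write(99): buf=[_ 99 _], head=1, tail=2, size=1
read(): buf=[_ _ _], head=2, tail=2, size=0
write(83): buf=[_ _ 83], head=2, tail=0, size=1
write(32): buf=[32 _ 83], head=2, tail=1, size=2
read(): buf=[32 _ _], head=0, tail=1, size=1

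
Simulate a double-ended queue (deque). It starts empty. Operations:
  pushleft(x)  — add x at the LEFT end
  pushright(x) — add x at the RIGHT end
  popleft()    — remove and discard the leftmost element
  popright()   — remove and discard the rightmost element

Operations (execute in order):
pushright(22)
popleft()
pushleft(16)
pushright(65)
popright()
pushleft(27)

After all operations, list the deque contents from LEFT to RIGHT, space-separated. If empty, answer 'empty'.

Answer: 27 16

Derivation:
pushright(22): [22]
popleft(): []
pushleft(16): [16]
pushright(65): [16, 65]
popright(): [16]
pushleft(27): [27, 16]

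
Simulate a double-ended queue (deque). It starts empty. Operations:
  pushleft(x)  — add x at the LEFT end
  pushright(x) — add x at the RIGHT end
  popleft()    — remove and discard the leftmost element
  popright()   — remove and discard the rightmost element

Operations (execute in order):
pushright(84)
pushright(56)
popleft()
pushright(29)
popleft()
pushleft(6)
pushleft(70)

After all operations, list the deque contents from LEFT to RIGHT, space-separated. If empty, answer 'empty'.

pushright(84): [84]
pushright(56): [84, 56]
popleft(): [56]
pushright(29): [56, 29]
popleft(): [29]
pushleft(6): [6, 29]
pushleft(70): [70, 6, 29]

Answer: 70 6 29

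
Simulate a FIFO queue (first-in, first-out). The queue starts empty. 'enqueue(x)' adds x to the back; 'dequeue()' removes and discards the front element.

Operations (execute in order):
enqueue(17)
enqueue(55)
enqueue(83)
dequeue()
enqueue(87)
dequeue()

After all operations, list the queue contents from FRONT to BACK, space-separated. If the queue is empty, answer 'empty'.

Answer: 83 87

Derivation:
enqueue(17): [17]
enqueue(55): [17, 55]
enqueue(83): [17, 55, 83]
dequeue(): [55, 83]
enqueue(87): [55, 83, 87]
dequeue(): [83, 87]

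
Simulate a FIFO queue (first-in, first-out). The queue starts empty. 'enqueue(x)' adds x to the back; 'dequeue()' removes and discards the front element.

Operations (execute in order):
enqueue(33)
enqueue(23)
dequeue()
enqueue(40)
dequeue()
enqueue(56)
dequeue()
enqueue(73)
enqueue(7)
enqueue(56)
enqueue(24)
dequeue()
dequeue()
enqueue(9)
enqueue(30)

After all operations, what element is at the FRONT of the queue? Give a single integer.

Answer: 7

Derivation:
enqueue(33): queue = [33]
enqueue(23): queue = [33, 23]
dequeue(): queue = [23]
enqueue(40): queue = [23, 40]
dequeue(): queue = [40]
enqueue(56): queue = [40, 56]
dequeue(): queue = [56]
enqueue(73): queue = [56, 73]
enqueue(7): queue = [56, 73, 7]
enqueue(56): queue = [56, 73, 7, 56]
enqueue(24): queue = [56, 73, 7, 56, 24]
dequeue(): queue = [73, 7, 56, 24]
dequeue(): queue = [7, 56, 24]
enqueue(9): queue = [7, 56, 24, 9]
enqueue(30): queue = [7, 56, 24, 9, 30]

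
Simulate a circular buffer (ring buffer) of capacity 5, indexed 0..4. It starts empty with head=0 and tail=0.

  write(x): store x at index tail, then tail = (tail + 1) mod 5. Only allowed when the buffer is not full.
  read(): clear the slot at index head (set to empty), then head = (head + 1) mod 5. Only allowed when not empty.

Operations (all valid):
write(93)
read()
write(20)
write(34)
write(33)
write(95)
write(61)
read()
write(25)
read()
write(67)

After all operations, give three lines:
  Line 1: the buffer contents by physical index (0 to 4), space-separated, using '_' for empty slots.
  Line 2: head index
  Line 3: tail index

Answer: 61 25 67 33 95
3
3

Derivation:
write(93): buf=[93 _ _ _ _], head=0, tail=1, size=1
read(): buf=[_ _ _ _ _], head=1, tail=1, size=0
write(20): buf=[_ 20 _ _ _], head=1, tail=2, size=1
write(34): buf=[_ 20 34 _ _], head=1, tail=3, size=2
write(33): buf=[_ 20 34 33 _], head=1, tail=4, size=3
write(95): buf=[_ 20 34 33 95], head=1, tail=0, size=4
write(61): buf=[61 20 34 33 95], head=1, tail=1, size=5
read(): buf=[61 _ 34 33 95], head=2, tail=1, size=4
write(25): buf=[61 25 34 33 95], head=2, tail=2, size=5
read(): buf=[61 25 _ 33 95], head=3, tail=2, size=4
write(67): buf=[61 25 67 33 95], head=3, tail=3, size=5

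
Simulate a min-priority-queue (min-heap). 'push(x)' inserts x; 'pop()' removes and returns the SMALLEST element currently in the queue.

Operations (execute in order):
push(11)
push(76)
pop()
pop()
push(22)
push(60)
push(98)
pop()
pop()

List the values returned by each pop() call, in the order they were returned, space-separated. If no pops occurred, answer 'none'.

Answer: 11 76 22 60

Derivation:
push(11): heap contents = [11]
push(76): heap contents = [11, 76]
pop() → 11: heap contents = [76]
pop() → 76: heap contents = []
push(22): heap contents = [22]
push(60): heap contents = [22, 60]
push(98): heap contents = [22, 60, 98]
pop() → 22: heap contents = [60, 98]
pop() → 60: heap contents = [98]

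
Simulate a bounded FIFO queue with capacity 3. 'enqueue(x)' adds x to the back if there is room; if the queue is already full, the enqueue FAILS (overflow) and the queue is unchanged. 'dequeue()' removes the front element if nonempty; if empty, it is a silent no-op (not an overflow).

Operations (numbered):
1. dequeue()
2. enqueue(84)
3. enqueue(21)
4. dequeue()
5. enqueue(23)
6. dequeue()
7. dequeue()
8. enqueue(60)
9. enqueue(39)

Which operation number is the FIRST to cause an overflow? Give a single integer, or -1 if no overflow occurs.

Answer: -1

Derivation:
1. dequeue(): empty, no-op, size=0
2. enqueue(84): size=1
3. enqueue(21): size=2
4. dequeue(): size=1
5. enqueue(23): size=2
6. dequeue(): size=1
7. dequeue(): size=0
8. enqueue(60): size=1
9. enqueue(39): size=2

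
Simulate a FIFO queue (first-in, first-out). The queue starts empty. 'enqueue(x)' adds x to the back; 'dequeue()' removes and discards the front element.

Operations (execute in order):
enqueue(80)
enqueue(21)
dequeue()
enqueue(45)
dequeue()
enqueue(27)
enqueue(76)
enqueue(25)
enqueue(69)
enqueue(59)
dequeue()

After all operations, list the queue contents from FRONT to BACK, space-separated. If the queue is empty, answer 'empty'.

Answer: 27 76 25 69 59

Derivation:
enqueue(80): [80]
enqueue(21): [80, 21]
dequeue(): [21]
enqueue(45): [21, 45]
dequeue(): [45]
enqueue(27): [45, 27]
enqueue(76): [45, 27, 76]
enqueue(25): [45, 27, 76, 25]
enqueue(69): [45, 27, 76, 25, 69]
enqueue(59): [45, 27, 76, 25, 69, 59]
dequeue(): [27, 76, 25, 69, 59]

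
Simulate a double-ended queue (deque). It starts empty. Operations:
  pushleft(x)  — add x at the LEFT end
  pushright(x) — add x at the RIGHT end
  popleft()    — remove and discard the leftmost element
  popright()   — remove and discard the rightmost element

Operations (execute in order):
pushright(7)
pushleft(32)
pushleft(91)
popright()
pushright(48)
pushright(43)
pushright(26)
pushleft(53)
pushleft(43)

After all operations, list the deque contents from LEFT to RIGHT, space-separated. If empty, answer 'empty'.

Answer: 43 53 91 32 48 43 26

Derivation:
pushright(7): [7]
pushleft(32): [32, 7]
pushleft(91): [91, 32, 7]
popright(): [91, 32]
pushright(48): [91, 32, 48]
pushright(43): [91, 32, 48, 43]
pushright(26): [91, 32, 48, 43, 26]
pushleft(53): [53, 91, 32, 48, 43, 26]
pushleft(43): [43, 53, 91, 32, 48, 43, 26]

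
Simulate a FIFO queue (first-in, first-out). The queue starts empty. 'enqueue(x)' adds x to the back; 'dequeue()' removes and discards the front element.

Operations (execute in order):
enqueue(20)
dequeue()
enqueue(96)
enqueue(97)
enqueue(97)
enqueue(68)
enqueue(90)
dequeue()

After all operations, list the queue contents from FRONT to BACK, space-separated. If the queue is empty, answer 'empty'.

enqueue(20): [20]
dequeue(): []
enqueue(96): [96]
enqueue(97): [96, 97]
enqueue(97): [96, 97, 97]
enqueue(68): [96, 97, 97, 68]
enqueue(90): [96, 97, 97, 68, 90]
dequeue(): [97, 97, 68, 90]

Answer: 97 97 68 90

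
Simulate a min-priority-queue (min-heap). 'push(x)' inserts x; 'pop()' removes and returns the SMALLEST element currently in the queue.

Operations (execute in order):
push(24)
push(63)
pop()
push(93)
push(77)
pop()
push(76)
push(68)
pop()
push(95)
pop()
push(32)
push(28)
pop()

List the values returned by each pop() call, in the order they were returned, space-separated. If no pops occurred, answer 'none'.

Answer: 24 63 68 76 28

Derivation:
push(24): heap contents = [24]
push(63): heap contents = [24, 63]
pop() → 24: heap contents = [63]
push(93): heap contents = [63, 93]
push(77): heap contents = [63, 77, 93]
pop() → 63: heap contents = [77, 93]
push(76): heap contents = [76, 77, 93]
push(68): heap contents = [68, 76, 77, 93]
pop() → 68: heap contents = [76, 77, 93]
push(95): heap contents = [76, 77, 93, 95]
pop() → 76: heap contents = [77, 93, 95]
push(32): heap contents = [32, 77, 93, 95]
push(28): heap contents = [28, 32, 77, 93, 95]
pop() → 28: heap contents = [32, 77, 93, 95]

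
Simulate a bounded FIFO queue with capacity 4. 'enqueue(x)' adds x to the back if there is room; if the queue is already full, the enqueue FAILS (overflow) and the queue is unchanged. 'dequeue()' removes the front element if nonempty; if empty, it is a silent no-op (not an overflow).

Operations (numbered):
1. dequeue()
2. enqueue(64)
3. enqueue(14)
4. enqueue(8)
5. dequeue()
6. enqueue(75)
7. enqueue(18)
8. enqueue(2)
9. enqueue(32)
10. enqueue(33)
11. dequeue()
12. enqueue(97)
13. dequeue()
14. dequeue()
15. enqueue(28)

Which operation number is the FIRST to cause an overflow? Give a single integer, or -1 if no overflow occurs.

Answer: 8

Derivation:
1. dequeue(): empty, no-op, size=0
2. enqueue(64): size=1
3. enqueue(14): size=2
4. enqueue(8): size=3
5. dequeue(): size=2
6. enqueue(75): size=3
7. enqueue(18): size=4
8. enqueue(2): size=4=cap → OVERFLOW (fail)
9. enqueue(32): size=4=cap → OVERFLOW (fail)
10. enqueue(33): size=4=cap → OVERFLOW (fail)
11. dequeue(): size=3
12. enqueue(97): size=4
13. dequeue(): size=3
14. dequeue(): size=2
15. enqueue(28): size=3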